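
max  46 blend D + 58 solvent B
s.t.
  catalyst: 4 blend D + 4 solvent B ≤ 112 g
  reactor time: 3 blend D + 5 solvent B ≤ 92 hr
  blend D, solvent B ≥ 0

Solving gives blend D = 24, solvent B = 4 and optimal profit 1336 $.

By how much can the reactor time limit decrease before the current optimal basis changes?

8

Binding constraints: catalyst, reactor time. The basis is B = [[4,4],[3,5]] with det 8.
Per unit decrease in reactor time, x* moves by d = (0.5, -0.5).
The basis stays optimal until solvent B reaches 0; allowable decrease = 8 hr.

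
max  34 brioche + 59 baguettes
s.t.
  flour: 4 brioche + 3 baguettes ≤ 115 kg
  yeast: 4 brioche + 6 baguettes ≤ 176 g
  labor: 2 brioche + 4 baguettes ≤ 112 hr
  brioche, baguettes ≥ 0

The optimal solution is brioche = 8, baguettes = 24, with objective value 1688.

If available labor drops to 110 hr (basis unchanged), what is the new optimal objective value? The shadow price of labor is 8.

Δb = -2, so new z* = 1688 + (8)·(-2) = 1688 − 16 = 1672.

1672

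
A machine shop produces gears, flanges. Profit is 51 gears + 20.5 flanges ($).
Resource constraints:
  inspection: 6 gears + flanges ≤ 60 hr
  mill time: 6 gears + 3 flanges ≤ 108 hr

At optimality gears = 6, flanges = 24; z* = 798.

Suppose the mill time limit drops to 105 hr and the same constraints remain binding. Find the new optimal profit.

780

At the optimum: inspection uses 60 of 60 (binding); mill time uses 108 of 108 (binding).
Dual feasibility on the basic columns requires 6·y_inspection + 6·y_mill time = 51, 1·y_inspection + 3·y_mill time = 20.5.
→ y_inspection = 2.5 and y_mill time = 6.
Δz = y_mill time·Δb = 6 × (-3) = -18, so new z* = 798 − 18 = 780.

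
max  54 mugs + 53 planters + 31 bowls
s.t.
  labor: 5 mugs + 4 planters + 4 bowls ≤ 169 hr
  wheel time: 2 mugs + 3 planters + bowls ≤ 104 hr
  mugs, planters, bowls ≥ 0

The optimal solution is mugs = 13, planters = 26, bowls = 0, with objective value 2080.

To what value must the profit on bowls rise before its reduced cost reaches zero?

39

At the optimum: labor uses 169 of 169 (binding); wheel time uses 104 of 104 (binding).
Dual feasibility on the basic columns requires 5·y_labor + 2·y_wheel time = 54, 4·y_labor + 3·y_wheel time = 53.
Solving: y_labor = 8, y_wheel time = 7.
bowls enters the basis when its profit ≥ yᵀa₃ = 8·4 + 7·1 = 39.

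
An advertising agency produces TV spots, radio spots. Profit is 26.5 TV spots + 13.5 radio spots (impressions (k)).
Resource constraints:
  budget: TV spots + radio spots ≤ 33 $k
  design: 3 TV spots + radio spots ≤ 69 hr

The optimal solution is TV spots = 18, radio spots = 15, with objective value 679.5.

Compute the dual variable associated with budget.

Check each constraint at x*: budget 33/33 (tight); design 69/69 (tight).
The binding rows give the dual system: 1·y_budget + 3·y_design = 26.5 and 1·y_budget + 1·y_design = 13.5.
This yields shadow prices y_budget = 7, y_design = 6.5.
Shadow price of budget = 7.

7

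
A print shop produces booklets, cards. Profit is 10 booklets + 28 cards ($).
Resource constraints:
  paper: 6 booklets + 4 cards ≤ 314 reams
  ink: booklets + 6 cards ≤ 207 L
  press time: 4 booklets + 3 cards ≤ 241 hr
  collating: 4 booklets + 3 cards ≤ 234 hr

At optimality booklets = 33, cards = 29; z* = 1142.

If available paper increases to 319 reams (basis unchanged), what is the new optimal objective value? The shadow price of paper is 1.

Δb = 5, so new z* = 1142 + (1)·(5) = 1142 + 5 = 1147.

1147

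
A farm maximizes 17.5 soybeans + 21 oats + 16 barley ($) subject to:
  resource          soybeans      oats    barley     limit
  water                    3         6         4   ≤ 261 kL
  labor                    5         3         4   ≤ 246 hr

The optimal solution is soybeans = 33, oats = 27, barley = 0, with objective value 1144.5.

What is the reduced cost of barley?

-2

Check each constraint at x*: water 261/261 (tight); labor 246/246 (tight).
From A_Bᵀ y = c: 3·y_water + 5·y_labor = 17.5; 6·y_water + 3·y_labor = 21.
This yields shadow prices y_water = 2.5, y_labor = 2.
Reduced cost of barley: c₃ − yᵀa₃ = 16 − (2.5·4 + 2·4) = 16 − 18 = -2.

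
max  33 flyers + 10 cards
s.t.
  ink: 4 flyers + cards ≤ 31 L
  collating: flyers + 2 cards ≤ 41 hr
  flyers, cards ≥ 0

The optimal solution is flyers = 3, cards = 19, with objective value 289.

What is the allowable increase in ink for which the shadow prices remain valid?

133

Binding constraints: ink, collating. The basis is B = [[4,1],[1,2]] with det 7.
Per unit increase in ink, x* moves by d = (0.2857, -0.1429).
The basis stays optimal until cards reaches 0; allowable increase = 133 L.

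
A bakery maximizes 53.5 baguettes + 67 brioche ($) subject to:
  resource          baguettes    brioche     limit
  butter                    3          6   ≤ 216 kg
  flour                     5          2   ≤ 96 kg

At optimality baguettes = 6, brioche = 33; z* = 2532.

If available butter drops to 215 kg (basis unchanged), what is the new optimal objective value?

At the optimum: butter uses 216 of 216 (binding); flour uses 96 of 96 (binding).
The binding rows give the dual system: 3·y_butter + 5·y_flour = 53.5 and 6·y_butter + 2·y_flour = 67.
Solving: y_butter = 9.5, y_flour = 5.
Δz = y_butter·Δb = 9.5 × (-1) = -9.5, so new z* = 2532 − 9.5 = 2522.5.

2522.5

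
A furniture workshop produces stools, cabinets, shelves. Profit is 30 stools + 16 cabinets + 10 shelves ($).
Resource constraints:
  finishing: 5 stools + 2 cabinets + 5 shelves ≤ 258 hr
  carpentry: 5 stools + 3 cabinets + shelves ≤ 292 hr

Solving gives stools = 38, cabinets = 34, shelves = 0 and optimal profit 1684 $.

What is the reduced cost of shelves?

At the optimum: finishing uses 258 of 258 (binding); carpentry uses 292 of 292 (binding).
Dual feasibility on the basic columns requires 5·y_finishing + 5·y_carpentry = 30, 2·y_finishing + 3·y_carpentry = 16.
This yields shadow prices y_finishing = 2, y_carpentry = 4.
Reduced cost of shelves: c₃ − yᵀa₃ = 10 − (2·5 + 4·1) = 10 − 14 = -4.

-4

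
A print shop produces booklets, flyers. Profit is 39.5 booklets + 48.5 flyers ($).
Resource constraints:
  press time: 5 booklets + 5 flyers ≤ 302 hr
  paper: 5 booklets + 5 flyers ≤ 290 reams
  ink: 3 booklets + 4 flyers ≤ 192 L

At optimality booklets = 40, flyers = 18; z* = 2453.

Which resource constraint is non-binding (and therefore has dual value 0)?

press time: 290/302 (slack 12)
paper: 290/290 (binding)
ink: 192/192 (binding)
By complementary slackness, a constraint with positive slack has shadow price 0 → press time.

press time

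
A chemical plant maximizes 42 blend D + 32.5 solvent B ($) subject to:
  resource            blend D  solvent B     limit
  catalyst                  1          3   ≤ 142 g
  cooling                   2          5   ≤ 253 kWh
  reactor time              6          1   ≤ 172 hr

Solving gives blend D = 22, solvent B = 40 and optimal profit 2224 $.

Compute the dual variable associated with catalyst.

9

Check each constraint at x*: catalyst 142/142 (tight); cooling 244/253 (slack 9); reactor time 172/172 (tight).
By complementary slackness, y = 0 for the non-binding constraint.
The binding rows give the dual system: 1·y_catalyst + 6·y_reactor time = 42 and 3·y_catalyst + 1·y_reactor time = 32.5.
This yields shadow prices y_catalyst = 9, y_reactor time = 5.5.
Shadow price of catalyst = 9.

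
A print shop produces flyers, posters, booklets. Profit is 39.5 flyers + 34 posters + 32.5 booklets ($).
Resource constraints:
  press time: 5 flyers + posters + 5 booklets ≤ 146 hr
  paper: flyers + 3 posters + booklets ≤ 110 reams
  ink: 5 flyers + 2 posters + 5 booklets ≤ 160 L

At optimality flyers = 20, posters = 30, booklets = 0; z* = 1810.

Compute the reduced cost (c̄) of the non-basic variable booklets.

-7

At the optimum: press time uses 130 of 146 (slack = 16); paper uses 110 of 110 (binding); ink uses 160 of 160 (binding).
By complementary slackness, y = 0 for the non-binding constraint.
The binding rows give the dual system: 1·y_paper + 5·y_ink = 39.5 and 3·y_paper + 2·y_ink = 34.
This yields shadow prices y_paper = 7, y_ink = 6.5.
Reduced cost of booklets: c₃ − yᵀa₃ = 32.5 − (7·1 + 6.5·5) = 32.5 − 39.5 = -7.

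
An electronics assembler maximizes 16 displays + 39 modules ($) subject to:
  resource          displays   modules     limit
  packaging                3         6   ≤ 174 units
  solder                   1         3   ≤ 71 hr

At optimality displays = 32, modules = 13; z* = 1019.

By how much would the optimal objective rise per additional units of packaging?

3

Both packaging and solder are binding at x*.
From A_Bᵀ y = c: 3·y_packaging + 1·y_solder = 16; 6·y_packaging + 3·y_solder = 39.
This yields shadow prices y_packaging = 3, y_solder = 7.
Shadow price of packaging = 3.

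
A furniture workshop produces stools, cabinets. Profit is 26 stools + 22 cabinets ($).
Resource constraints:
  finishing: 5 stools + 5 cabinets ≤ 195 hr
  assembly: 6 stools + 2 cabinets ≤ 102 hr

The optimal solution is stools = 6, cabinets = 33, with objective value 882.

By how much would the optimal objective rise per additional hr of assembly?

1

At the optimum: finishing uses 195 of 195 (binding); assembly uses 102 of 102 (binding).
From A_Bᵀ y = c: 5·y_finishing + 6·y_assembly = 26; 5·y_finishing + 2·y_assembly = 22.
Solving: y_finishing = 4, y_assembly = 1.
Shadow price of assembly = 1.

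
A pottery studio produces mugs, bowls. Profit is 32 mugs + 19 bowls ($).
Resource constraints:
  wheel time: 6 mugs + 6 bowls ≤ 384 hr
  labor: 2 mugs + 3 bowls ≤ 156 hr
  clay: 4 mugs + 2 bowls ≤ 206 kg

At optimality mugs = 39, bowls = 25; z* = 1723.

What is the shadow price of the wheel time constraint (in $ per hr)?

At the optimum: wheel time uses 384 of 384 (binding); labor uses 153 of 156 (slack = 3); clay uses 206 of 206 (binding).
Since labor is not tight, its dual is 0.
Dual feasibility on the basic columns requires 6·y_wheel time + 4·y_clay = 32, 6·y_wheel time + 2·y_clay = 19.
This yields shadow prices y_wheel time = 1, y_clay = 6.5.
Shadow price of wheel time = 1.

1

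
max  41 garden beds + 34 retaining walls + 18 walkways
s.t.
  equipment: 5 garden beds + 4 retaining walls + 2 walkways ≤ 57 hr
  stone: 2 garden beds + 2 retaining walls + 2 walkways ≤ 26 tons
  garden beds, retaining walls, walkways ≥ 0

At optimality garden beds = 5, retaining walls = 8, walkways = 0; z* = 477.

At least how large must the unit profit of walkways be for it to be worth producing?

Check each constraint at x*: equipment 57/57 (tight); stone 26/26 (tight).
From A_Bᵀ y = c: 5·y_equipment + 2·y_stone = 41; 4·y_equipment + 2·y_stone = 34.
Solving: y_equipment = 7, y_stone = 3.
walkways enters the basis when its profit ≥ yᵀa₃ = 7·2 + 3·2 = 20.

20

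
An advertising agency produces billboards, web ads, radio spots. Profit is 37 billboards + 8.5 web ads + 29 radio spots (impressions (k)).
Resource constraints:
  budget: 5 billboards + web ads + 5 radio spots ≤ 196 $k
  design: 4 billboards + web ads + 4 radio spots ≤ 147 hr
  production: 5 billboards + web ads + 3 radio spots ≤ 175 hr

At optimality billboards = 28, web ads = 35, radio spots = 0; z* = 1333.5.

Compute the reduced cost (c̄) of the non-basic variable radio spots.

Binding: design and production. Non-binding: budget (21 unused).
By complementary slackness, y = 0 for the non-binding constraint.
The binding rows give the dual system: 4·y_design + 5·y_production = 37 and 1·y_design + 1·y_production = 8.5.
This yields shadow prices y_design = 5.5, y_production = 3.
Reduced cost of radio spots: c₃ − yᵀa₃ = 29 − (5.5·4 + 3·3) = 29 − 31 = -2.

-2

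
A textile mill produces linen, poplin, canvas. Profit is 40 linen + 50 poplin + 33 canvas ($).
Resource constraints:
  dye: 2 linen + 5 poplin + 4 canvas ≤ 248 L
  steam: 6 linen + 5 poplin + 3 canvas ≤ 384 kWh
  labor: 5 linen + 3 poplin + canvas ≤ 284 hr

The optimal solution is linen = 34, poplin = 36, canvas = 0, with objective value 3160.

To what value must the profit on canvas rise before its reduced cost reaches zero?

35

Check each constraint at x*: dye 248/248 (tight); steam 384/384 (tight); labor 278/284 (slack 6).
Since labor is not tight, its dual is 0.
The binding rows give the dual system: 2·y_dye + 6·y_steam = 40 and 5·y_dye + 5·y_steam = 50.
→ y_dye = 5 and y_steam = 5.
canvas enters the basis when its profit ≥ yᵀa₃ = 5·4 + 5·3 = 35.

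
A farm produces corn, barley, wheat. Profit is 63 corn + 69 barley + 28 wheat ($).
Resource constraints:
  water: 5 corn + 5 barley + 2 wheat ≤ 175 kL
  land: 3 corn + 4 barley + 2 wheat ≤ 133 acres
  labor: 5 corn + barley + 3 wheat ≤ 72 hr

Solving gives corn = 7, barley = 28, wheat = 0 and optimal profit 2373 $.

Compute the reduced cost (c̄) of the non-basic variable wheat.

-2

Check each constraint at x*: water 175/175 (tight); land 133/133 (tight); labor 63/72 (slack 9).
Since labor is not tight, its dual is 0.
The binding rows give the dual system: 5·y_water + 3·y_land = 63 and 5·y_water + 4·y_land = 69.
Solving: y_water = 9, y_land = 6.
Reduced cost of wheat: c₃ − yᵀa₃ = 28 − (9·2 + 6·2) = 28 − 30 = -2.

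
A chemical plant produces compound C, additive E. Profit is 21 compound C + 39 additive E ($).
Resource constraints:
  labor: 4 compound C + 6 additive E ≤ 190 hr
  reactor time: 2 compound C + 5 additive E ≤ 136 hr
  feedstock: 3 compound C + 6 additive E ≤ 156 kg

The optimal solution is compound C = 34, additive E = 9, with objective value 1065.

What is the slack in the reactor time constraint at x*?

reactor time used = 2·34 + 5·9 = 113; slack = 136 − 113 = 23.

23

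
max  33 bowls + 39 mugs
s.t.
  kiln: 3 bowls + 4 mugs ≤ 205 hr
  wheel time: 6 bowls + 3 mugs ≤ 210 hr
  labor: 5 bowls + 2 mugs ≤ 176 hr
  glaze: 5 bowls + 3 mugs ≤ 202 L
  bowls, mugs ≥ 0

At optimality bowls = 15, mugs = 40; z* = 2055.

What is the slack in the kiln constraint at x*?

kiln used = 3·15 + 4·40 = 205; slack = 205 − 205 = 0.

0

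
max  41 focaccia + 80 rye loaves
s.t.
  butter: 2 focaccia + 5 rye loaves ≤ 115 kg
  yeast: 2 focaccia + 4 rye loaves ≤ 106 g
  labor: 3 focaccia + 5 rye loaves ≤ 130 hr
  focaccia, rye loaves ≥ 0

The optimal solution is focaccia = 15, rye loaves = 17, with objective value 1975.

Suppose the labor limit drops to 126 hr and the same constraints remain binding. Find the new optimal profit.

1939

At the optimum: butter uses 115 of 115 (binding); yeast uses 98 of 106 (slack = 8); labor uses 130 of 130 (binding).
Since yeast is not tight, its dual is 0.
The binding rows give the dual system: 2·y_butter + 3·y_labor = 41 and 5·y_butter + 5·y_labor = 80.
Solving: y_butter = 7, y_labor = 9.
Δz = y_labor·Δb = 9 × (-4) = -36, so new z* = 1975 − 36 = 1939.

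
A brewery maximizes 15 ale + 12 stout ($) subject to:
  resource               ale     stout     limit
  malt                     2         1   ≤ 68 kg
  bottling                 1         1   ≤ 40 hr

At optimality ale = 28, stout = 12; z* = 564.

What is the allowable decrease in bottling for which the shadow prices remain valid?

Binding constraints: malt, bottling. The basis is B = [[2,1],[1,1]] with det 1.
Per unit decrease in bottling, x* moves by d = (1, -2).
The basis stays optimal until stout reaches 0; allowable decrease = 6 hr.

6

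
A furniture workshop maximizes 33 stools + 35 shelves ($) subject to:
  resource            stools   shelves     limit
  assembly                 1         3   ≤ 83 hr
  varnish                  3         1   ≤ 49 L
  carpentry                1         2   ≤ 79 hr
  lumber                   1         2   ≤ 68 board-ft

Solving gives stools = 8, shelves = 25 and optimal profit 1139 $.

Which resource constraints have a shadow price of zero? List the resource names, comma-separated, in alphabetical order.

carpentry, lumber

assembly: 83/83 (binding)
varnish: 49/49 (binding)
carpentry: 58/79 (slack 21)
lumber: 58/68 (slack 10)
By complementary slackness, a constraint with positive slack has shadow price 0 → carpentry, lumber.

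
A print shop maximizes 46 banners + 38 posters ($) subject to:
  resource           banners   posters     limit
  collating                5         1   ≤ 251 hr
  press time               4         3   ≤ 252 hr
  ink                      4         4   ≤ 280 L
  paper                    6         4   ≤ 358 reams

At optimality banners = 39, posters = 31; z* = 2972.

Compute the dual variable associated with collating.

0

At the optimum: collating uses 226 of 251 (slack = 25); press time uses 249 of 252 (slack = 3); ink uses 280 of 280 (binding); paper uses 358 of 358 (binding).
Slack constraints have shadow price 0 (complementary slackness).
Dual feasibility on the basic columns requires 4·y_ink + 6·y_paper = 46, 4·y_ink + 4·y_paper = 38.
This yields shadow prices y_ink = 5.5, y_paper = 4.
Shadow price of collating = 0.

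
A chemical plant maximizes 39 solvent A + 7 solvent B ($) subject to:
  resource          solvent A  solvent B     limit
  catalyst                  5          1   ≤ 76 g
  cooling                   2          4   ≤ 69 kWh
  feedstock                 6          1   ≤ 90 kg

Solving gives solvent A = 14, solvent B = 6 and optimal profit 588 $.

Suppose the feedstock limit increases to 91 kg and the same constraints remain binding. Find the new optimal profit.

At the optimum: catalyst uses 76 of 76 (binding); cooling uses 52 of 69 (slack = 17); feedstock uses 90 of 90 (binding).
Since cooling is not tight, its dual is 0.
The binding rows give the dual system: 5·y_catalyst + 6·y_feedstock = 39 and 1·y_catalyst + 1·y_feedstock = 7.
This yields shadow prices y_catalyst = 3, y_feedstock = 4.
Δz = y_feedstock·Δb = 4 × (1) = 4, so new z* = 588 + 4 = 592.

592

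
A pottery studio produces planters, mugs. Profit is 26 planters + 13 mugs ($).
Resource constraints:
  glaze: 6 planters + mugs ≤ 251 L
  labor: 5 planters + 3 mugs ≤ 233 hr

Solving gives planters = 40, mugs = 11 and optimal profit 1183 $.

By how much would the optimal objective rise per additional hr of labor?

4

Check each constraint at x*: glaze 251/251 (tight); labor 233/233 (tight).
From A_Bᵀ y = c: 6·y_glaze + 5·y_labor = 26; 1·y_glaze + 3·y_labor = 13.
This yields shadow prices y_glaze = 1, y_labor = 4.
Shadow price of labor = 4.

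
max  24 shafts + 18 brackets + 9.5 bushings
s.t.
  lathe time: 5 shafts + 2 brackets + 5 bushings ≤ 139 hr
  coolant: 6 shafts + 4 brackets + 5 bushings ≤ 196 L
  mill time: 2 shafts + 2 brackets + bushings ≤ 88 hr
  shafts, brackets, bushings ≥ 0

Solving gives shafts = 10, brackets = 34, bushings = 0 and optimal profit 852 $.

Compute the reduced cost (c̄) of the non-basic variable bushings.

Check each constraint at x*: lathe time 118/139 (slack 21); coolant 196/196 (tight); mill time 88/88 (tight).
Slack constraints have shadow price 0 (complementary slackness).
Dual feasibility on the basic columns requires 6·y_coolant + 2·y_mill time = 24, 4·y_coolant + 2·y_mill time = 18.
This yields shadow prices y_coolant = 3, y_mill time = 3.
Reduced cost of bushings: c₃ − yᵀa₃ = 9.5 − (3·5 + 3·1) = 9.5 − 18 = -8.5.

-8.5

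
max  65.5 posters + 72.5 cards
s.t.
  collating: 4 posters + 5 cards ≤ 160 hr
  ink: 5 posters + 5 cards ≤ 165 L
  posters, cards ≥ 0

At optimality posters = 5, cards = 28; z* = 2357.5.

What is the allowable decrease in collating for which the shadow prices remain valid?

28

Binding constraints: collating, ink. The basis is B = [[4,5],[5,5]] with det -5.
Per unit decrease in collating, x* moves by d = (1, -1).
The basis stays optimal until cards reaches 0; allowable decrease = 28 hr.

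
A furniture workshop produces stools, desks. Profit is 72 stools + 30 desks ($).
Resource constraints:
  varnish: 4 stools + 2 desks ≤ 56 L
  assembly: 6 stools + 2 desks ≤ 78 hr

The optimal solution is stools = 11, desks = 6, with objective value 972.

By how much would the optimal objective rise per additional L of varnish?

9

Both varnish and assembly are binding at x*.
The binding rows give the dual system: 4·y_varnish + 6·y_assembly = 72 and 2·y_varnish + 2·y_assembly = 30.
→ y_varnish = 9 and y_assembly = 6.
Shadow price of varnish = 9.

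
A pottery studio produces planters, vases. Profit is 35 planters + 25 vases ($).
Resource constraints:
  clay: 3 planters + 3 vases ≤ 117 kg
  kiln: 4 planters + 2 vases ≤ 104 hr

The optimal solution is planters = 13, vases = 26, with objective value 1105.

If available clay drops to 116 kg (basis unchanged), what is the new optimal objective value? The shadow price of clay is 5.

1100

Δb = -1, so new z* = 1105 + (5)·(-1) = 1105 − 5 = 1100.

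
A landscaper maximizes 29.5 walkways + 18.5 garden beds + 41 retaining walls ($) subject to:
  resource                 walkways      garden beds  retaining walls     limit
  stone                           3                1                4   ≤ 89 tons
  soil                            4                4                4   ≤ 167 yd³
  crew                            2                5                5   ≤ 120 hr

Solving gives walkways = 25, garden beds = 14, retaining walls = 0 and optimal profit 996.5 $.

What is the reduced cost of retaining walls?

At the optimum: stone uses 89 of 89 (binding); soil uses 156 of 167 (slack = 11); crew uses 120 of 120 (binding).
By complementary slackness, y = 0 for the non-binding constraint.
Dual feasibility on the basic columns requires 3·y_stone + 2·y_crew = 29.5, 1·y_stone + 5·y_crew = 18.5.
Solving: y_stone = 8.5, y_crew = 2.
Reduced cost of retaining walls: c₃ − yᵀa₃ = 41 − (8.5·4 + 2·5) = 41 − 44 = -3.

-3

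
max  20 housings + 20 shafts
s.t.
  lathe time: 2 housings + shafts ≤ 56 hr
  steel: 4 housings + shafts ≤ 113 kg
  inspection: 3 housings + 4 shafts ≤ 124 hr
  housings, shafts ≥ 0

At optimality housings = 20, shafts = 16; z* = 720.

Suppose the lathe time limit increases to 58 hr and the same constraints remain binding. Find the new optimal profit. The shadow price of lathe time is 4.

728

Δb = 2, so new z* = 720 + (4)·(2) = 720 + 8 = 728.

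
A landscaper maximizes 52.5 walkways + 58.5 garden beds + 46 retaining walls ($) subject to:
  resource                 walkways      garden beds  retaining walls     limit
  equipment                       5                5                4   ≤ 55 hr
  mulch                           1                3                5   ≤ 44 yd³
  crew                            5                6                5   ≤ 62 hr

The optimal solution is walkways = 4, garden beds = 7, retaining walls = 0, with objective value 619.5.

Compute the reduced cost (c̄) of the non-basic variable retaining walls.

Check each constraint at x*: equipment 55/55 (tight); mulch 25/44 (slack 19); crew 62/62 (tight).
By complementary slackness, y = 0 for the non-binding constraint.
From A_Bᵀ y = c: 5·y_equipment + 5·y_crew = 52.5; 5·y_equipment + 6·y_crew = 58.5.
→ y_equipment = 4.5 and y_crew = 6.
Reduced cost of retaining walls: c₃ − yᵀa₃ = 46 − (4.5·4 + 6·5) = 46 − 48 = -2.

-2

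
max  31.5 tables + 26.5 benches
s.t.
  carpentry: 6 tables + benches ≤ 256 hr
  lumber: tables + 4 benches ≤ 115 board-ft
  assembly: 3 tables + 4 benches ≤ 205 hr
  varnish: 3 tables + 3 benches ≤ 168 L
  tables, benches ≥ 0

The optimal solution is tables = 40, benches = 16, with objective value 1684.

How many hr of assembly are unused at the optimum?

assembly used = 3·40 + 4·16 = 184; slack = 205 − 184 = 21.

21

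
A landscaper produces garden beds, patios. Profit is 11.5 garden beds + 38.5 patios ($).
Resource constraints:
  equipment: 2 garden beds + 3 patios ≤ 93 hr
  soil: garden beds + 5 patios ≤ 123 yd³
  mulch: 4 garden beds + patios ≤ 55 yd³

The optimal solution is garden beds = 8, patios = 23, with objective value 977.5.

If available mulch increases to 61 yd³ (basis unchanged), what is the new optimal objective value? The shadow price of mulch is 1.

Δb = 6, so new z* = 977.5 + (1)·(6) = 977.5 + 6 = 983.5.

983.5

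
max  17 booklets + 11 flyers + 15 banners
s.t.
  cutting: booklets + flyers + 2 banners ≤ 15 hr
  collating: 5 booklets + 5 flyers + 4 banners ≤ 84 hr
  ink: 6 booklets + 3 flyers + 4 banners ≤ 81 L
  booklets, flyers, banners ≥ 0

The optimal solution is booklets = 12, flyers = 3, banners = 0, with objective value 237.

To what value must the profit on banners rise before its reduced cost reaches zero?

18

Binding: cutting and ink. Non-binding: collating (9 unused).
By complementary slackness, y = 0 for the non-binding constraint.
From A_Bᵀ y = c: 1·y_cutting + 6·y_ink = 17; 1·y_cutting + 3·y_ink = 11.
This yields shadow prices y_cutting = 5, y_ink = 2.
banners enters the basis when its profit ≥ yᵀa₃ = 5·2 + 2·4 = 18.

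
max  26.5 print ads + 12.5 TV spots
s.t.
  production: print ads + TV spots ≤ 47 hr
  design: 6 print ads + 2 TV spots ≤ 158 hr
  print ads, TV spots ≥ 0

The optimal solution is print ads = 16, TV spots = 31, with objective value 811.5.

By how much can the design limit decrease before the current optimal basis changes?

64

Binding constraints: production, design. The basis is B = [[1,1],[6,2]] with det -4.
Per unit decrease in design, x* moves by d = (-0.25, 0.25).
The basis stays optimal until print ads reaches 0; allowable decrease = 64 hr.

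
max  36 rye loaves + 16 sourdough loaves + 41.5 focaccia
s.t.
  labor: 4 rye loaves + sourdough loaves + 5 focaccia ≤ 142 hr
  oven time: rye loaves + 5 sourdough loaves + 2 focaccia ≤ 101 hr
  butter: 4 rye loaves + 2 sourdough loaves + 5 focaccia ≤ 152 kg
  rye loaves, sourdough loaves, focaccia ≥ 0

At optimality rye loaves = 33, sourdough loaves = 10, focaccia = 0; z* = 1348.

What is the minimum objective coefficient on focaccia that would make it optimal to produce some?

45

Binding: labor and butter. Non-binding: oven time (18 unused).
By complementary slackness, y = 0 for the non-binding constraint.
The binding rows give the dual system: 4·y_labor + 4·y_butter = 36 and 1·y_labor + 2·y_butter = 16.
→ y_labor = 2 and y_butter = 7.
focaccia enters the basis when its profit ≥ yᵀa₃ = 2·5 + 7·5 = 45.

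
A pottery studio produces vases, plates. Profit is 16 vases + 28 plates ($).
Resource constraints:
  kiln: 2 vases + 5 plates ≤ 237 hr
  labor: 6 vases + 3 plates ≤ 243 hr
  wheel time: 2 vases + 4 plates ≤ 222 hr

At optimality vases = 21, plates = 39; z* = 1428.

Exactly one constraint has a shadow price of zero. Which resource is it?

wheel time

kiln: 237/237 (binding)
labor: 243/243 (binding)
wheel time: 198/222 (slack 24)
By complementary slackness, a constraint with positive slack has shadow price 0 → wheel time.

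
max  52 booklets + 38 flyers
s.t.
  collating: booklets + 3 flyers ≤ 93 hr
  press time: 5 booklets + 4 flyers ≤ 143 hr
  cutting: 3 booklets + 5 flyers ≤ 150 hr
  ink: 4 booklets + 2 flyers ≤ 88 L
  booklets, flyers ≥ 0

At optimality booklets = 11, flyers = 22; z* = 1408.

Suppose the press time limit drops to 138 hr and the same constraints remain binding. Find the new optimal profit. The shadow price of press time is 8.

Δb = -5, so new z* = 1408 + (8)·(-5) = 1408 − 40 = 1368.

1368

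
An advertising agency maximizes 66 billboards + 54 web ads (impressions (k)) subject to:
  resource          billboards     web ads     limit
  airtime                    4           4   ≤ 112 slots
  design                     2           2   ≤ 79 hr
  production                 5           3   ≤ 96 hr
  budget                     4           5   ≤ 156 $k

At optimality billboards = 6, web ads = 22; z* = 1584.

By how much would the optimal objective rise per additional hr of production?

6

Binding: airtime and production. Non-binding: design (23 unused), budget (22 unused).
Since design, budget are not tight, their duals are 0.
Dual feasibility on the basic columns requires 4·y_airtime + 5·y_production = 66, 4·y_airtime + 3·y_production = 54.
This yields shadow prices y_airtime = 9, y_production = 6.
Shadow price of production = 6.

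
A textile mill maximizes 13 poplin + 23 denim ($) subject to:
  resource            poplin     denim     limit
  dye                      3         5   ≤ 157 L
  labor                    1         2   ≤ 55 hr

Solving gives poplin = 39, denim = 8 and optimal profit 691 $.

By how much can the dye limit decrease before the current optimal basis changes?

19.5

Binding constraints: dye, labor. The basis is B = [[3,5],[1,2]] with det 1.
Per unit decrease in dye, x* moves by d = (-2, 1).
The basis stays optimal until poplin reaches 0; allowable decrease = 19.5 L.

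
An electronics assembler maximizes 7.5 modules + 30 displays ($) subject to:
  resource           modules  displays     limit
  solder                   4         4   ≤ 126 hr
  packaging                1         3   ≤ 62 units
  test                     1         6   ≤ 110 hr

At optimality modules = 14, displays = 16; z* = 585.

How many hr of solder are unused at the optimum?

6

solder used = 4·14 + 4·16 = 120; slack = 126 − 120 = 6.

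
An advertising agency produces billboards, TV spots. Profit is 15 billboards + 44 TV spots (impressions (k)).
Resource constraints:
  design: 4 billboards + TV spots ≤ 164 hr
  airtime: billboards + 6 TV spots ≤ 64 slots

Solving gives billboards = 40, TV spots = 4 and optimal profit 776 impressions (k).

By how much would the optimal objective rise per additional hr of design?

At the optimum: design uses 164 of 164 (binding); airtime uses 64 of 64 (binding).
The binding rows give the dual system: 4·y_design + 1·y_airtime = 15 and 1·y_design + 6·y_airtime = 44.
This yields shadow prices y_design = 2, y_airtime = 7.
Shadow price of design = 2.

2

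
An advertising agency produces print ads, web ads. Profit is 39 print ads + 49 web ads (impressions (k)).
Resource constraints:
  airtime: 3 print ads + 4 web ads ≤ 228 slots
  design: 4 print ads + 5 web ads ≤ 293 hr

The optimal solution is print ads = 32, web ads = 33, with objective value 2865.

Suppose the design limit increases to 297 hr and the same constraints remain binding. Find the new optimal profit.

2901

Check each constraint at x*: airtime 228/228 (tight); design 293/293 (tight).
From A_Bᵀ y = c: 3·y_airtime + 4·y_design = 39; 4·y_airtime + 5·y_design = 49.
Solving: y_airtime = 1, y_design = 9.
Δz = y_design·Δb = 9 × (4) = 36, so new z* = 2865 + 36 = 2901.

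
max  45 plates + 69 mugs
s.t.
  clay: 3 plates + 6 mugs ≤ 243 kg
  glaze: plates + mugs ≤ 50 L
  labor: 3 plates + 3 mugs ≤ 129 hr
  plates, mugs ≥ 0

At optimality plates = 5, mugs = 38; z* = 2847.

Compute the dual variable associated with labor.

7

Check each constraint at x*: clay 243/243 (tight); glaze 43/50 (slack 7); labor 129/129 (tight).
By complementary slackness, y = 0 for the non-binding constraint.
Dual feasibility on the basic columns requires 3·y_clay + 3·y_labor = 45, 6·y_clay + 3·y_labor = 69.
This yields shadow prices y_clay = 8, y_labor = 7.
Shadow price of labor = 7.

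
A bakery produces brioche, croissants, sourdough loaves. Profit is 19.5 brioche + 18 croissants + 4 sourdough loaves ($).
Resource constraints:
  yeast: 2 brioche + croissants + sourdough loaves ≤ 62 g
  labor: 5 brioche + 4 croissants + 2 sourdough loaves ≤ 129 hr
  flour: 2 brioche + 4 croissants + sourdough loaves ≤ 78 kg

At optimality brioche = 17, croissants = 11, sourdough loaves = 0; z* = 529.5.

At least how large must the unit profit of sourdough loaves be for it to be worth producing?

At the optimum: yeast uses 45 of 62 (slack = 17); labor uses 129 of 129 (binding); flour uses 78 of 78 (binding).
Slack constraints have shadow price 0 (complementary slackness).
From A_Bᵀ y = c: 5·y_labor + 2·y_flour = 19.5; 4·y_labor + 4·y_flour = 18.
This yields shadow prices y_labor = 3.5, y_flour = 1.
sourdough loaves enters the basis when its profit ≥ yᵀa₃ = 3.5·2 + 1·1 = 8.

8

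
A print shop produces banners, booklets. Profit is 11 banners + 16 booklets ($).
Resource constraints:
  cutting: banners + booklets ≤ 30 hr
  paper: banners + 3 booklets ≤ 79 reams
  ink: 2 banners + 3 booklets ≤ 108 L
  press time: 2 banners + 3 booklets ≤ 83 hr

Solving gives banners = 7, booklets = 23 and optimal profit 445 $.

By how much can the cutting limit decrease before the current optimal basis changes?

1

Binding constraints: cutting, press time. The basis is B = [[1,1],[2,3]] with det 1.
Per unit decrease in cutting, x* moves by d = (-3, 2).
The basis stays optimal until paper becomes binding; allowable decrease = 1 hr.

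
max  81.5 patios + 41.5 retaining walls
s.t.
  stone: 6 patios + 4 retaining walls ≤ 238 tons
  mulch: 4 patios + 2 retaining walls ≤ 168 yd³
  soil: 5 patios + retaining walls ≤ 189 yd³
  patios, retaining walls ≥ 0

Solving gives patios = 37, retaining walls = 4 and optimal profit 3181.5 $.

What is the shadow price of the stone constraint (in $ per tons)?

At the optimum: stone uses 238 of 238 (binding); mulch uses 156 of 168 (slack = 12); soil uses 189 of 189 (binding).
Slack constraints have shadow price 0 (complementary slackness).
The binding rows give the dual system: 6·y_stone + 5·y_soil = 81.5 and 4·y_stone + 1·y_soil = 41.5.
Solving: y_stone = 9, y_soil = 5.5.
Shadow price of stone = 9.

9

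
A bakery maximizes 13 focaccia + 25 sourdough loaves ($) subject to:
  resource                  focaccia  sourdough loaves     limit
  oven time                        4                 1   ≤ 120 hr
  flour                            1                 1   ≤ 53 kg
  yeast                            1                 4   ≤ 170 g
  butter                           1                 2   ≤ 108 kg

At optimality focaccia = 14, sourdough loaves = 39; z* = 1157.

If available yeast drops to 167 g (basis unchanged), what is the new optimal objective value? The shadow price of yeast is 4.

Δb = -3, so new z* = 1157 + (4)·(-3) = 1157 − 12 = 1145.

1145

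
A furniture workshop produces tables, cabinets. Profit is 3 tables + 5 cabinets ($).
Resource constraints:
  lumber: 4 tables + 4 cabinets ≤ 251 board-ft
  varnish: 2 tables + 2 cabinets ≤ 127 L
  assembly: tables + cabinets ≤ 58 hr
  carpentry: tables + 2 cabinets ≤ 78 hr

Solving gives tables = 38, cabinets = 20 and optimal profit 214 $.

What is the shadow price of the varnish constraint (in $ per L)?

0

At the optimum: lumber uses 232 of 251 (slack = 19); varnish uses 116 of 127 (slack = 11); assembly uses 58 of 58 (binding); carpentry uses 78 of 78 (binding).
By complementary slackness, y = 0 for the non-binding constraints.
The binding rows give the dual system: 1·y_assembly + 1·y_carpentry = 3 and 1·y_assembly + 2·y_carpentry = 5.
This yields shadow prices y_assembly = 1, y_carpentry = 2.
Shadow price of varnish = 0.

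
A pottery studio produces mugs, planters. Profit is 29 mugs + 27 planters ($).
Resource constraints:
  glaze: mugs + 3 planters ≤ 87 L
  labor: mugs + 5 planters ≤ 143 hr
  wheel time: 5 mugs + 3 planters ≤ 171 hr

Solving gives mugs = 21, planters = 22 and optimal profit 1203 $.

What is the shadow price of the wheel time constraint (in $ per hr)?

5

Check each constraint at x*: glaze 87/87 (tight); labor 131/143 (slack 12); wheel time 171/171 (tight).
Since labor is not tight, its dual is 0.
The binding rows give the dual system: 1·y_glaze + 5·y_wheel time = 29 and 3·y_glaze + 3·y_wheel time = 27.
→ y_glaze = 4 and y_wheel time = 5.
Shadow price of wheel time = 5.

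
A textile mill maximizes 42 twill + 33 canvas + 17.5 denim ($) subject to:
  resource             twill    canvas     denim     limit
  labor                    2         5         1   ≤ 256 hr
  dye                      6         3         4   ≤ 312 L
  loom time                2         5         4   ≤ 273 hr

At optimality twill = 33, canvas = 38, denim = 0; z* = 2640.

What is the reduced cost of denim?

Check each constraint at x*: labor 256/256 (tight); dye 312/312 (tight); loom time 256/273 (slack 17).
By complementary slackness, y = 0 for the non-binding constraint.
Dual feasibility on the basic columns requires 2·y_labor + 6·y_dye = 42, 5·y_labor + 3·y_dye = 33.
Solving: y_labor = 3, y_dye = 6.
Reduced cost of denim: c₃ − yᵀa₃ = 17.5 − (3·1 + 6·4) = 17.5 − 27 = -9.5.

-9.5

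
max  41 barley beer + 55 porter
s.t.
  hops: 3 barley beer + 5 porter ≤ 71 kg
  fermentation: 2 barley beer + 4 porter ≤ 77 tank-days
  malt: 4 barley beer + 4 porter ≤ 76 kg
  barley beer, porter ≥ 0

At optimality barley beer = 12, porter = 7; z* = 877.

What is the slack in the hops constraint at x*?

hops used = 3·12 + 5·7 = 71; slack = 71 − 71 = 0.

0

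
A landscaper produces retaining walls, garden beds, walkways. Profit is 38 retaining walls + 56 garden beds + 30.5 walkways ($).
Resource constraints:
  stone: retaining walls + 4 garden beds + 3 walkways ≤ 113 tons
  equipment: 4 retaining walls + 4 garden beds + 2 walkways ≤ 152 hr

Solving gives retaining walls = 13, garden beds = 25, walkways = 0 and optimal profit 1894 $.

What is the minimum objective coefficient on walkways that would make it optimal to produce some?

34

At the optimum: stone uses 113 of 113 (binding); equipment uses 152 of 152 (binding).
Dual feasibility on the basic columns requires 1·y_stone + 4·y_equipment = 38, 4·y_stone + 4·y_equipment = 56.
→ y_stone = 6 and y_equipment = 8.
walkways enters the basis when its profit ≥ yᵀa₃ = 6·3 + 8·2 = 34.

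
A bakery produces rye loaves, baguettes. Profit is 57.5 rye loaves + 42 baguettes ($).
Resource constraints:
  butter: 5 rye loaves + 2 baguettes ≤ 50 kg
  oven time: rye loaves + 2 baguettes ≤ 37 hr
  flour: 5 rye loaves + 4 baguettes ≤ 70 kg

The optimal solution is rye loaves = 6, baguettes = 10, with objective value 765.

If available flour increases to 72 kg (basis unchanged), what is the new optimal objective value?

Binding: butter and flour. Non-binding: oven time (11 unused).
By complementary slackness, y = 0 for the non-binding constraint.
From A_Bᵀ y = c: 5·y_butter + 5·y_flour = 57.5; 2·y_butter + 4·y_flour = 42.
This yields shadow prices y_butter = 2, y_flour = 9.5.
Δz = y_flour·Δb = 9.5 × (2) = 19, so new z* = 765 + 19 = 784.

784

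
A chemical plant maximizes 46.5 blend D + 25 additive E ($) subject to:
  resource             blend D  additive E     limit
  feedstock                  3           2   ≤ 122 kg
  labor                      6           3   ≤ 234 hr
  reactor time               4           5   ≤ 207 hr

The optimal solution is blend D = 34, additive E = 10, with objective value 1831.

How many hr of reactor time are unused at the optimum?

reactor time used = 4·34 + 5·10 = 186; slack = 207 − 186 = 21.

21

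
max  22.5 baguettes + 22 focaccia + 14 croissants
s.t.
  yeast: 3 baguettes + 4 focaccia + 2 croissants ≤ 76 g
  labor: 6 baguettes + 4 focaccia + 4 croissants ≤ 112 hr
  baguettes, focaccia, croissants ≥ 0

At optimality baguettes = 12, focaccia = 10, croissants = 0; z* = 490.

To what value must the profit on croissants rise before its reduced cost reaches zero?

15

At the optimum: yeast uses 76 of 76 (binding); labor uses 112 of 112 (binding).
Dual feasibility on the basic columns requires 3·y_yeast + 6·y_labor = 22.5, 4·y_yeast + 4·y_labor = 22.
This yields shadow prices y_yeast = 3.5, y_labor = 2.
croissants enters the basis when its profit ≥ yᵀa₃ = 3.5·2 + 2·4 = 15.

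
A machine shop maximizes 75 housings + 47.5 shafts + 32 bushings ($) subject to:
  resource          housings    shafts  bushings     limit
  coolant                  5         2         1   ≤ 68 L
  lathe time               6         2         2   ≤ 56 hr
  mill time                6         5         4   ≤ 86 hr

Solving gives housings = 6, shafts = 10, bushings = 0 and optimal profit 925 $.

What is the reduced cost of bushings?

-8

At the optimum: coolant uses 50 of 68 (slack = 18); lathe time uses 56 of 56 (binding); mill time uses 86 of 86 (binding).
By complementary slackness, y = 0 for the non-binding constraint.
The binding rows give the dual system: 6·y_lathe time + 6·y_mill time = 75 and 2·y_lathe time + 5·y_mill time = 47.5.
This yields shadow prices y_lathe time = 5, y_mill time = 7.5.
Reduced cost of bushings: c₃ − yᵀa₃ = 32 − (5·2 + 7.5·4) = 32 − 40 = -8.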